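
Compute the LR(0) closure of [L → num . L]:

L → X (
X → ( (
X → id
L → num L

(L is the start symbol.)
To compute CLOSURE, for each item [A → α.Bβ] where B is a non-terminal, add [B → .γ] for all productions B → γ; repeat for the newly added items until nothing changes.

Start with: [L → num . L]
  [L → num . L] has the dot before L: add [L → . X (], [L → . num L]
  [L → . X (] has the dot before X: add [X → . ( (], [X → . id]
No further items can be added.

CLOSURE = { [L → . X (], [L → . num L], [L → num . L], [X → . ( (], [X → . id] }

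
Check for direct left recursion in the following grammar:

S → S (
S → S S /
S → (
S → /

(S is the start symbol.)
Yes, S is left-recursive

Direct left recursion occurs when N → N α for some non-terminal N (the right-hand side begins with the left-hand side itself).

S → S (: LEFT RECURSIVE (starts with S)
S → S S /: LEFT RECURSIVE (starts with S)
S → (: starts with '('
S → /: starts with '/'

The grammar has direct left recursion on: S.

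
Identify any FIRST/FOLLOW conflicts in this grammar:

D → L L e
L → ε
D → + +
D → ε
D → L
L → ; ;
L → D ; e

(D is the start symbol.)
Yes. D → L L e with FOLLOW(D) on { ';' }; D → L with FOLLOW(D) on { ';' }; L → ';' ';' with FOLLOW(L) on { ';' }; L → D ';' e with FOLLOW(L) on { '+', ';', 'e' }

A FIRST/FOLLOW conflict occurs when a non-terminal N has a nullable alternative N → β (β ⇒* ε) and another alternative N → α with FIRST(α) ∩ FOLLOW(N) ≠ ∅: on such a lookahead the parser cannot decide between expanding α and letting N vanish via β.

Nullable non-terminals: D, L.
FIRST sets used below: FIRST(L) = { '+', ';', 'e', ε }, FIRST(D) = { '+', ';', 'e', ε }

D: nullable alternative(s) D → ε, D → L; FOLLOW(D) = { $, ';' }
  D → L L e: FIRST \ {ε} = { '+', ';', 'e' } — overlaps FOLLOW(D) on { ';' }: CONFLICT
  D → + +: FIRST \ {ε} = { '+' } — disjoint from FOLLOW(D)
  D → ε: FIRST \ {ε} = { } — disjoint from FOLLOW(D)
  D → L: FIRST \ {ε} = { '+', ';', 'e' } — overlaps FOLLOW(D) on { ';' }: CONFLICT

L: nullable alternative(s) L → ε; FOLLOW(L) = { $, '+', ';', 'e' }
  L → ε: FIRST \ {ε} = { } — this is the only nullable alternative, skip
  L → ; ;: FIRST \ {ε} = { ';' } — overlaps FOLLOW(L) on { ';' }: CONFLICT
  L → D ; e: FIRST \ {ε} = { '+', ';', 'e' } — overlaps FOLLOW(L) on { '+', ';', 'e' }: CONFLICT

So the grammar has 4 FIRST/FOLLOW conflicts (marked CONFLICT above).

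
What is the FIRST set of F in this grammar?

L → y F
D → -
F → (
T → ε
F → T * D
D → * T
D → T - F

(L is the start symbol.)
To compute FIRST(F), examine every production with F on the left-hand side, reading each right-hand side left to right until a non-nullable symbol is reached.

FIRST sets of the other non-terminals involved (by the same procedure, iterated to a fixed point):
  FIRST(T) = { ε }

From F → (:
  - '(' is a terminal: add '(' and stop
From F → T * D:
  - T is a non-terminal: add FIRST(T) \ {ε} = { }
    T is nullable, so continue to the next symbol
  - '*' is a terminal: add '*' and stop

Collecting: FIRST(F) = { '(', '*' }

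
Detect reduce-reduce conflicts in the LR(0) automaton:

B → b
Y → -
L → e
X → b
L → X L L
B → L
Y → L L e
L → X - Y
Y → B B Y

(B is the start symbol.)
Yes — I4: [B → b .] vs [X → b .]

Augment with B' → B and build the canonical LR(0) collection (I0 = CLOSURE({[B' → . B]}), then GOTO on every symbol after a dot until no new states appear). It has 18 states:
  I0: { [B → . L], [B → . b], [B' → . B], [L → . X - Y], [L → . X L L], [L → . e], [X → . b] }  — shift
  I1: { [B' → B .] }  — accept
  I2: { [B → L .] }  — reduce
  I3: { [L → . X - Y], [L → . X L L], [L → . e], [L → X . - Y], [L → X . L L], [X → . b] }  — shift
  I4: { [B → b .], [X → b .] }  — 2 reduces
  I5: { [L → e .] }  — reduce
  I6: { [B → . L], [B → . b], [L → . X - Y], [L → . X L L], [L → . e], [L → X - . Y], [X → . b], [Y → . -], [Y → . B B Y], [Y → . L L e] }  — shift
  I7: { [L → . X - Y], [L → . X L L], [L → . e], [L → X L . L], [X → . b] }  — shift
  I8: { [X → b .] }  — reduce
  I9: { [L → X L L .] }  — reduce
  I10: { [Y → - .] }  — reduce
  I11: { [B → . L], [B → . b], [L → . X - Y], [L → . X L L], [L → . e], [X → . b], [Y → B . B Y] }  — shift
  I12: { [B → L .], [L → . X - Y], [L → . X L L], [L → . e], [X → . b], [Y → L . L e] }  — shift, reduce
  I13: { [L → X - Y .] }  — reduce
  I14: { [Y → L L . e] }  — shift
  I15: { [Y → L L e .] }  — reduce
  I16: { [B → . L], [B → . b], [L → . X - Y], [L → . X L L], [L → . e], [X → . b], [Y → . -], [Y → . B B Y], [Y → . L L e], [Y → B B . Y] }  — shift
  I17: { [Y → B B Y .] }  — reduce

I4 contains complete items [B → b .], [X → b .] — reduce-reduce conflict.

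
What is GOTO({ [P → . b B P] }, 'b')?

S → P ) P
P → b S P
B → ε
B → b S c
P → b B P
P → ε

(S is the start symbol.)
GOTO(I, 'b') = CLOSURE({ [A → αX.β] : [A → α.Xβ] ∈ I, X = 'b' })

Items with dot before 'b', with the dot advanced:
  [P → . b B P] → [P → b . B P]
Closure of the advanced items:
  [P → b . B P] has the dot before B: add [B → .], [B → . b S c]

GOTO = { [B → . b S c], [B → .], [P → b . B P] }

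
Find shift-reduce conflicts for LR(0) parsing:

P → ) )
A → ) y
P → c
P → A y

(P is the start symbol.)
A shift-reduce conflict occurs when an LR(0) state has both:
  - a complete (reduce) item [A → α .] (dot at the end), and
  - a shift item [B → β . c γ] (dot before a terminal).

Augment with P' → P and build the canonical LR(0) collection (I0 = CLOSURE({[P' → . P]}), then GOTO on every symbol after a dot until no new states appear). It has 8 states:
  I0: { [A → . ) y], [P → . ) )], [P → . A y], [P → . c], [P' → . P] }  — shift
  I1: { [A → ) . y], [P → ) . )] }  — shift
  I2: { [P → A . y] }  — shift
  I3: { [P' → P .] }  — accept
  I4: { [P → c .] }  — reduce
  I5: { [P → A y .] }  — reduce
  I6: { [P → ) ) .] }  — reduce
  I7: { [A → ) y .] }  — reduce

No state contains both a complete item and a shift item.

Answer: No shift-reduce conflicts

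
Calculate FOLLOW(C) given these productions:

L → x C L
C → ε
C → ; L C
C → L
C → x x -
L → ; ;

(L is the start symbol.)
{ ';', 'x' }

To compute FOLLOW(C), find every occurrence of C on a right-hand side N → α C β: add FIRST(β) \ {ε}, and if β is empty or nullable also add FOLLOW(N). Iterate to a fixed point.

In L → x C L: C is followed by L, add FIRST(L) \ {ε} = { ';', 'x' }
In C → ; L C: C is at the end; this adds FOLLOW(C) to itself — nothing new

Taking the union: FOLLOW(C) = { ';', 'x' }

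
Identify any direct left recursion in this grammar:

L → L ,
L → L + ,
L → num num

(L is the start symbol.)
Direct left recursion occurs when N → N α for some non-terminal N (the right-hand side begins with the left-hand side itself).

L → L ,: LEFT RECURSIVE (starts with L)
L → L + ,: LEFT RECURSIVE (starts with L)
L → num num: starts with num

The grammar has direct left recursion on: L.

Answer: Yes, L is left-recursive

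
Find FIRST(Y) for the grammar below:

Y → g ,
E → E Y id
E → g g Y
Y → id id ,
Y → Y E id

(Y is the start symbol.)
{ 'g', 'id' }

To compute FIRST(Y), examine every production with Y on the left-hand side, reading each right-hand side left to right until a non-nullable symbol is reached.

From Y → g ,:
  - g is a terminal: add 'g' and stop
From Y → id id ,:
  - id is a terminal: add 'id' and stop
From Y → Y E id:
  - Y is the symbol being defined: contributes nothing new
    Y is not nullable, so stop

Collecting: FIRST(Y) = { 'g', 'id' }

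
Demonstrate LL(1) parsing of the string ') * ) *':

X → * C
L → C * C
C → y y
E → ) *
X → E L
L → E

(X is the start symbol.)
LL(1) parsing maintains a stack (initially the start symbol over $) and the input. At each step: if the stack top is a terminal, match it against the current input token; if it is a non-terminal N, replace it with the RHS of M[N, lookahead] (the unique production whose predict set contains the lookahead).

Stack is shown with the top on the left.

Stack    Input      Action
--------------------------
X $      ) * ) * $  output X → E L
E L $    ) * ) * $  output E → ) *
) * L $  ) * ) * $  match ')'
* L $    * ) * $    match '*'
L $      ) * $      output L → E
E $      ) * $      output E → ) *
) * $    ) * $      match ')'
* $      * $        match '*'
$        $          accept

The string is accepted.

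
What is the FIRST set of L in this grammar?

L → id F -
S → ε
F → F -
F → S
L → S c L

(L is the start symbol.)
FIRST sets of the other non-terminals involved (by the same procedure, iterated to a fixed point):
  FIRST(S) = { ε }

From L → id F -:
  - id is a terminal: add 'id' and stop
From L → S c L:
  - S is a non-terminal: add FIRST(S) \ {ε} = { }
    S is nullable, so continue to the next symbol
  - c is a terminal: add 'c' and stop

Collecting: FIRST(L) = { 'c', 'id' }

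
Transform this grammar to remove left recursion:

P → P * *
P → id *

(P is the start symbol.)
P is directly left-recursive. The standard transformation for
  A → A α₁ | ... | A α_m | β₁ | ... | β_n
is
  A  → β₁ A' | ... | β_n A'
  A' → α₁ A' | ... | α_m A' | ε

P → id * becomes P → id * P'
P → P * * becomes P' → * * P'
Add P' → ε

Resulting grammar:
P → id * P'
P' → * * P'
P' → ε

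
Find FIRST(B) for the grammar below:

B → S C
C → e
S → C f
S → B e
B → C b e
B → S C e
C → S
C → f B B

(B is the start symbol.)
FIRST sets of the other non-terminals involved (by the same procedure, iterated to a fixed point):
  FIRST(S) = { 'e', 'f' }
  FIRST(C) = { 'e', 'f' }

From B → S C:
  - S is a non-terminal: add FIRST(S) \ {ε} = { 'e', 'f' }
    S is not nullable, so stop
From B → C b e:
  - C is a non-terminal: add FIRST(C) \ {ε} = { 'e', 'f' }
    C is not nullable, so stop
From B → S C e:
  - S is a non-terminal: add FIRST(S) \ {ε} = { 'e', 'f' }
    S is not nullable, so stop

Collecting: FIRST(B) = { 'e', 'f' }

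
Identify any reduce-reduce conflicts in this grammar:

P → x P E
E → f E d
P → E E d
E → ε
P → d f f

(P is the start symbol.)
Augment with P' → P and build the canonical LR(0) collection (I0 = CLOSURE({[P' → . P]}), then GOTO on every symbol after a dot until no new states appear). It has 14 states:
  I0: { [E → . f E d], [E → .], [P → . E E d], [P → . d f f], [P → . x P E], [P' → . P] }  — shift, reduce
  I1: { [E → . f E d], [E → .], [P → E . E d] }  — shift, reduce
  I2: { [P' → P .] }  — accept
  I3: { [P → d . f f] }  — shift
  I4: { [E → . f E d], [E → .], [E → f . E d] }  — shift, reduce
  I5: { [E → . f E d], [E → .], [P → . E E d], [P → . d f f], [P → . x P E], [P → x . P E] }  — shift, reduce
  I6: { [E → . f E d], [E → .], [P → x P . E] }  — shift, reduce
  I7: { [P → x P E .] }  — reduce
  I8: { [E → f E . d] }  — shift
  I9: { [E → f E d .] }  — reduce
  I10: { [P → d f . f] }  — shift
  I11: { [P → d f f .] }  — reduce
  I12: { [P → E E . d] }  — shift
  I13: { [P → E E d .] }  — reduce

No state contains more than one complete item.

Answer: No reduce-reduce conflicts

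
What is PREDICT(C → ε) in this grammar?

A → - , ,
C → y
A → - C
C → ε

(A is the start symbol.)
{ $ }

PREDICT(C → ε) = (FIRST(RHS) \ {ε}) ∪ (FOLLOW(C) if ε ∈ FIRST(RHS), i.e. RHS ⇒* ε)
The right-hand side is ε (FIRST(ε) = { ε }), so the predict set is FOLLOW(C) = { $ }
PREDICT(C → ε) = { $ }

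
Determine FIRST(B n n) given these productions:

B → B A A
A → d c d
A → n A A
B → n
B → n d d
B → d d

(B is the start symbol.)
{ 'd', 'n' }

FIRST sets of the non-terminals involved (from the grammar, by fixed-point iteration):
  FIRST(B) = { 'd', 'n' }

To compute FIRST(B n n), process the symbols left to right:
Symbol B is a non-terminal. Add FIRST(B) \ {ε} = { 'd', 'n' }
B is not nullable (ε ∉ FIRST(B)), so stop here.
FIRST(B n n) = { 'd', 'n' }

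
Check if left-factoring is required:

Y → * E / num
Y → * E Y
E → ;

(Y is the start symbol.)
Yes, Y has productions with common prefix '* E'

Left-factoring is needed when two productions for the same non-terminal
share a common prefix on the right-hand side.

Productions for Y:
  Y → * E / num
  Y → * E Y

Found common prefix '* E' in productions for Y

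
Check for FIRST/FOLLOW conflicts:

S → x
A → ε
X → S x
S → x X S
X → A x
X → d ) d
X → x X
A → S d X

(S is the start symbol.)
Nullable non-terminals: A.
FIRST sets used below: FIRST(S) = { 'x' }

A: nullable alternative(s) A → ε; FOLLOW(A) = { 'x' }
  A → ε: FIRST \ {ε} = { } — this is the only nullable alternative, skip
  A → S d X: FIRST \ {ε} = { 'x' } — overlaps FOLLOW(A) on { 'x' }: CONFLICT

S, X have no nullable alternative, so no FIRST/FOLLOW check is needed there.

So the grammar has 1 FIRST/FOLLOW conflict (marked CONFLICT above).

Answer: Yes. A → S d X with FOLLOW(A) on { 'x' }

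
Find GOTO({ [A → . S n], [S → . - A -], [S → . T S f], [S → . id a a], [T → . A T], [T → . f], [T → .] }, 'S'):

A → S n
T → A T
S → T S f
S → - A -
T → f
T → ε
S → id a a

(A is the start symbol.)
{ [A → S . n] }

GOTO(I, 'S') = CLOSURE({ [A → αX.β] : [A → α.Xβ] ∈ I, X = 'S' })

Items with dot before 'S', with the dot advanced:
  [A → . S n] → [A → S . n]
Closure adds nothing (no advanced item has the dot before a non-terminal).

GOTO = { [A → S . n] }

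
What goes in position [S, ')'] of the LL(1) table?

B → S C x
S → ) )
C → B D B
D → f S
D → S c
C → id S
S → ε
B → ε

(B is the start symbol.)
To find M[S, ')'], we find productions for S where ')' is in the predict set (PREDICT(N → α) = (FIRST(α) \ {ε}) ∪ (FOLLOW(N) if α ⇒* ε)).

Relevant sets:
  FOLLOW(S) = { ')', 'c', 'f', 'id', 'x' }

S → ) ): PREDICT = { ')' }
  ')' is in predict set, so this production goes in M[S, ')']
S → ε: PREDICT = { ')', 'c', 'f', 'id', 'x' }
  ')' is in predict set, so this production goes in M[S, ')']

M[S, ')'] = S → ) ), S → ε  (a multiply-defined cell — the grammar is not LL(1))

Answer: S → ) ), S → ε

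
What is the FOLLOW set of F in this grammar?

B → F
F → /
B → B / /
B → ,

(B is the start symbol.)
To compute FOLLOW(F), find every occurrence of F on a right-hand side N → α F β: add FIRST(β) \ {ε}, and if β is empty or nullable also add FOLLOW(N). Iterate to a fixed point.

In B → F: F is at the end, add FOLLOW(B)

The FOLLOW sets referred to above (computed the same way, to a fixed point):
  FOLLOW(B) = { $, '/' }

Taking the union: FOLLOW(F) = { $, '/' }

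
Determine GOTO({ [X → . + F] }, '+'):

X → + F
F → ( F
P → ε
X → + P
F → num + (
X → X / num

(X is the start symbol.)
{ [F → . ( F], [F → . num + (], [X → + . F] }

GOTO(I, '+') = CLOSURE({ [A → αX.β] : [A → α.Xβ] ∈ I, X = '+' })

Items with dot before '+', with the dot advanced:
  [X → . + F] → [X → + . F]
Closure of the advanced items:
  [X → + . F] has the dot before F: add [F → . ( F], [F → . num + (]

GOTO = { [F → . ( F], [F → . num + (], [X → + . F] }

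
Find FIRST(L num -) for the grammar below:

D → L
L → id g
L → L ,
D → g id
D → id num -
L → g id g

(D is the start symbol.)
FIRST sets of the non-terminals involved (from the grammar, by fixed-point iteration):
  FIRST(L) = { 'g', 'id' }

To compute FIRST(L num -), process the symbols left to right:
Symbol L is a non-terminal. Add FIRST(L) \ {ε} = { 'g', 'id' }
L is not nullable (ε ∉ FIRST(L)), so stop here.
FIRST(L num -) = { 'g', 'id' }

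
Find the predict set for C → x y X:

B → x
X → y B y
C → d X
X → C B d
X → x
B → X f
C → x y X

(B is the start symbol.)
{ 'x' }

PREDICT(C → x y X) = (FIRST(RHS) \ {ε}) ∪ (FOLLOW(C) if ε ∈ FIRST(RHS), i.e. RHS ⇒* ε)
FIRST(x y X) = { 'x' }
ε ∉ FIRST(x y X), so FOLLOW(C) is not added.
PREDICT(C → x y X) = { 'x' }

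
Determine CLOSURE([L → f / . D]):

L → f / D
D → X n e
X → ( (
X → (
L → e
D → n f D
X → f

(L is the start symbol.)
To compute CLOSURE, for each item [A → α.Bβ] where B is a non-terminal, add [B → .γ] for all productions B → γ; repeat for the newly added items until nothing changes.

Start with: [L → f / . D]
  [L → f / . D] has the dot before D: add [D → . X n e], [D → . n f D]
  [D → . X n e] has the dot before X: add [X → . ( (], [X → . (], [X → . f]
No further items can be added.

CLOSURE = { [D → . X n e], [D → . n f D], [L → f / . D], [X → . ( (], [X → . (], [X → . f] }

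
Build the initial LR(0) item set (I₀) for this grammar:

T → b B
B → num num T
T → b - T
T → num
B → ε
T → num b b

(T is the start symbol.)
First, augment the grammar with T' → T
I₀ = CLOSURE({ [T' → . T] }):
  [T' → . T] has the dot before T: add [T → . b B], [T → . b - T], [T → . num], [T → . num b b]
No further items can be added.

I₀ = { [T → . b - T], [T → . b B], [T → . num b b], [T → . num], [T' → . T] }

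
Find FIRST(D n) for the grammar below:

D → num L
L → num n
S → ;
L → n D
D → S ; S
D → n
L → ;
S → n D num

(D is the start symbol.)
FIRST sets of the non-terminals involved (from the grammar, by fixed-point iteration):
  FIRST(D) = { ';', 'n', 'num' }

To compute FIRST(D n), process the symbols left to right:
Symbol D is a non-terminal. Add FIRST(D) \ {ε} = { ';', 'n', 'num' }
D is not nullable (ε ∉ FIRST(D)), so stop here.
FIRST(D n) = { ';', 'n', 'num' }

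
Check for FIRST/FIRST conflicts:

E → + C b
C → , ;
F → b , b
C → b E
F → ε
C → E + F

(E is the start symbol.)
FIRST sets of the non-terminals at (or reachable through a nullable prefix from) the front of some alternative:
  FIRST(E) = { '+' }

Productions for C:
  C → , ;: FIRST = { ',' }
  C → b E: FIRST = { 'b' }
  C → E + F: FIRST = { '+' }
Productions for F:
  F → b , b: FIRST = { 'b' }
  F → ε: FIRST = { ε }
E has only one production, so no FIRST/FIRST conflict is possible there.

All alternatives of each non-terminal have pairwise disjoint FIRST sets.

Answer: No FIRST/FIRST conflicts.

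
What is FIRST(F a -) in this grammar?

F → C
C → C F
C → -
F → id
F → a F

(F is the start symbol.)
{ '-', 'a', 'id' }

FIRST sets of the non-terminals involved (from the grammar, by fixed-point iteration):
  FIRST(F) = { '-', 'a', 'id' }

To compute FIRST(F a -), process the symbols left to right:
Symbol F is a non-terminal. Add FIRST(F) \ {ε} = { '-', 'a', 'id' }
F is not nullable (ε ∉ FIRST(F)), so stop here.
FIRST(F a -) = { '-', 'a', 'id' }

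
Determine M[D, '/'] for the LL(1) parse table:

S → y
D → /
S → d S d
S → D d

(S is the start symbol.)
To find M[D, '/'], we find productions for D where '/' is in the predict set (PREDICT(N → α) = (FIRST(α) \ {ε}) ∪ (FOLLOW(N) if α ⇒* ε)).

D → /: PREDICT = { '/' }
  '/' is in predict set, so this production goes in M[D, '/']

M[D, '/'] = D → /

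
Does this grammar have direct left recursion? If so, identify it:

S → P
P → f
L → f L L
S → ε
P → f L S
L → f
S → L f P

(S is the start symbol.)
S → P: starts with P
P → f: starts with f
L → f L L: starts with f
S → ε: starts with ε
P → f L S: starts with f
L → f: starts with f
S → L f P: starts with L

No direct left recursion found.

Answer: No direct left recursion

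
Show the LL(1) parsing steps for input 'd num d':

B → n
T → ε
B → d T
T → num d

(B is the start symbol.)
LL(1) parsing maintains a stack (initially the start symbol over $) and the input. At each step: if the stack top is a terminal, match it against the current input token; if it is a non-terminal N, replace it with the RHS of M[N, lookahead] (the unique production whose predict set contains the lookahead).

Stack is shown with the top on the left.

Stack    Input      Action
--------------------------
B $      d num d $  output B → d T
d T $    d num d $  match 'd'
T $      num d $    output T → num d
num d $  num d $    match 'num'
d $      d $        match 'd'
$        $          accept

The string is accepted.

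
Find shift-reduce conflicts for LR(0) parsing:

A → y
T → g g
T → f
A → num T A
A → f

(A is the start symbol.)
Augment with A' → A and build the canonical LR(0) collection (I0 = CLOSURE({[A' → . A]}), then GOTO on every symbol after a dot until no new states appear). It has 10 states:
  I0: { [A → . f], [A → . num T A], [A → . y], [A' → . A] }  — shift
  I1: { [A' → A .] }  — accept
  I2: { [A → f .] }  — reduce
  I3: { [A → num . T A], [T → . f], [T → . g g] }  — shift
  I4: { [A → y .] }  — reduce
  I5: { [A → . f], [A → . num T A], [A → . y], [A → num T . A] }  — shift
  I6: { [T → f .] }  — reduce
  I7: { [T → g . g] }  — shift
  I8: { [T → g g .] }  — reduce
  I9: { [A → num T A .] }  — reduce

No state contains both a complete item and a shift item.

Answer: No shift-reduce conflicts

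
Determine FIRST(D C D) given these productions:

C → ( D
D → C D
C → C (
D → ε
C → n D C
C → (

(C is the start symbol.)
FIRST sets of the non-terminals involved (from the grammar, by fixed-point iteration):
  FIRST(D) = { '(', 'n', ε }
  FIRST(C) = { '(', 'n' }

To compute FIRST(D C D), process the symbols left to right:
Symbol D is a non-terminal. Add FIRST(D) \ {ε} = { '(', 'n' }
D is nullable (ε ∈ FIRST(D)), continue to the next symbol.
Symbol C is a non-terminal. Add FIRST(C) \ {ε} = { '(', 'n' }
C is not nullable (ε ∉ FIRST(C)), so stop here.
FIRST(D C D) = { '(', 'n' }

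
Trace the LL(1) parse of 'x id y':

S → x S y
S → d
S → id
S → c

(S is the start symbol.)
LL(1) parsing maintains a stack (initially the start symbol over $) and the input. At each step: if the stack top is a terminal, match it against the current input token; if it is a non-terminal N, replace it with the RHS of M[N, lookahead] (the unique production whose predict set contains the lookahead).

Stack is shown with the top on the left.

Stack    Input     Action
-------------------------
S $      x id y $  output S → x S y
x S y $  x id y $  match 'x'
S y $    id y $    output S → id
id y $   id y $    match 'id'
y $      y $       match 'y'
$        $         accept

The string is accepted.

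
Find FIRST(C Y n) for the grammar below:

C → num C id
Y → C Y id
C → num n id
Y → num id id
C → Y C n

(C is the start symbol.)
{ 'num' }

FIRST sets of the non-terminals involved (from the grammar, by fixed-point iteration):
  FIRST(C) = { 'num' }

To compute FIRST(C Y n), process the symbols left to right:
Symbol C is a non-terminal. Add FIRST(C) \ {ε} = { 'num' }
C is not nullable (ε ∉ FIRST(C)), so stop here.
FIRST(C Y n) = { 'num' }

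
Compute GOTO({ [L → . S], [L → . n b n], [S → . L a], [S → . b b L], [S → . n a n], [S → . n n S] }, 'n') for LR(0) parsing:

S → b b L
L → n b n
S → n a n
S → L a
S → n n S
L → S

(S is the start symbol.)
{ [L → n . b n], [S → n . a n], [S → n . n S] }

GOTO(I, 'n') = CLOSURE({ [A → αX.β] : [A → α.Xβ] ∈ I, X = 'n' })

Items with dot before 'n', with the dot advanced:
  [L → . n b n] → [L → n . b n]
  [S → . n a n] → [S → n . a n]
  [S → . n n S] → [S → n . n S]
Closure adds nothing (no advanced item has the dot before a non-terminal).

GOTO = { [L → n . b n], [S → n . a n], [S → n . n S] }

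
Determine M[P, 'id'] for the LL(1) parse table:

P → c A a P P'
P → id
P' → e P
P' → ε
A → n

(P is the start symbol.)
P → id

To find M[P, 'id'], we find productions for P where 'id' is in the predict set (PREDICT(N → α) = (FIRST(α) \ {ε}) ∪ (FOLLOW(N) if α ⇒* ε)).

P → c A a P P': PREDICT = { 'c' }
P → id: PREDICT = { 'id' }
  'id' is in predict set, so this production goes in M[P, 'id']

M[P, 'id'] = P → id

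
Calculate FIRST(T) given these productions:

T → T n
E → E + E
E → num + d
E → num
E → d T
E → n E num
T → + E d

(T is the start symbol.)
{ '+' }

From T → T n:
  - T is the symbol being defined: contributes nothing new
    T is not nullable, so stop
From T → + E d:
  - '+' is a terminal: add '+' and stop

Collecting: FIRST(T) = { '+' }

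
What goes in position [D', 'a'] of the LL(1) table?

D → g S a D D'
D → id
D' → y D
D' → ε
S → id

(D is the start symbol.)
Empty (error entry)

To find M[D', 'a'], we find productions for D' where 'a' is in the predict set (PREDICT(N → α) = (FIRST(α) \ {ε}) ∪ (FOLLOW(N) if α ⇒* ε)).

Relevant sets:
  FOLLOW(D') = { $, 'y' }

D' → y D: PREDICT = { 'y' }
D' → ε: PREDICT = { $, 'y' }

M[D', 'a'] is empty (no production applies)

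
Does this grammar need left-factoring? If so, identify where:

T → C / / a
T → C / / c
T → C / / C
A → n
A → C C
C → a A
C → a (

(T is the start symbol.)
Yes, T has productions with common prefix 'C / /'; C has productions with common prefix 'a'

Left-factoring is needed when two productions for the same non-terminal
share a common prefix on the right-hand side.

Productions for T:
  T → C / / a
  T → C / / c
  T → C / / C
Productions for A:
  A → n
  A → C C
Productions for C:
  C → a A
  C → a (

Found common prefix 'C / /' in productions for T
Found common prefix 'a' in productions for C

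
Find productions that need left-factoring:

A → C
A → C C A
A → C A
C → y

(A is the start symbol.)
Yes, A has productions with common prefix 'C'

Left-factoring is needed when two productions for the same non-terminal
share a common prefix on the right-hand side.

Productions for A:
  A → C
  A → C C A
  A → C A

Found common prefix 'C' in productions for A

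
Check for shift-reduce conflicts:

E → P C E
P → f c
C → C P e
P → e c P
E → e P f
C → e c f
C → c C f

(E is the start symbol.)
Augment with E' → E and build the canonical LR(0) collection (I0 = CLOSURE({[E' → . E]}), then GOTO on every symbol after a dot until no new states appear). It has 23 states:
  I0: { [E → . P C E], [E → . e P f], [E' → . E], [P → . e c P], [P → . f c] }  — shift
  I1: { [E' → E .] }  — accept
  I2: { [C → . C P e], [C → . c C f], [C → . e c f], [E → P . C E] }  — shift
  I3: { [E → e . P f], [P → . e c P], [P → . f c], [P → e . c P] }  — shift
  I4: { [P → f . c] }  — shift
  I5: { [P → f c .] }  — reduce
  I6: { [E → e P . f] }  — shift
  I7: { [P → . e c P], [P → . f c], [P → e c . P] }  — shift
  I8: { [P → e . c P] }  — shift
  I9: { [P → e c P .] }  — reduce
  I10: { [E → e P f .] }  — reduce
  I11: { [C → C . P e], [E → . P C E], [E → . e P f], [E → P C . E], [P → . e c P], [P → . f c] }  — shift
  I12: { [C → . C P e], [C → . c C f], [C → . e c f], [C → c . C f] }  — shift
  I13: { [C → e . c f] }  — shift
  I14: { [C → e c . f] }  — shift
  I15: { [C → e c f .] }  — reduce
  I16: { [C → C . P e], [C → c C . f], [P → . e c P], [P → . f c] }  — shift
  I17: { [C → C P . e] }  — shift
  I18: { [C → c C f .], [P → f . c] }  — shift, reduce
  I19: { [C → C P e .] }  — reduce
  I20: { [E → P C E .] }  — reduce
  I21: { [C → . C P e], [C → . c C f], [C → . e c f], [C → C P . e], [E → P . C E] }  — shift
  I22: { [C → C P e .], [C → e . c f] }  — shift, reduce

I18 contains reduce item [C → c C f .] and shift item [P → f . c] — shift-reduce conflict.
I22 contains reduce item [C → C P e .] and shift item [C → e . c f] — shift-reduce conflict.

Answer: Yes — I18: [C → c C f .] vs [P → f . c]; I22: [C → C P e .] vs [C → e . c f]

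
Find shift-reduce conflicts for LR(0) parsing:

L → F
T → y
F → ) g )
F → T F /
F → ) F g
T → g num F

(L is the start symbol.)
Augment with L' → L and build the canonical LR(0) collection (I0 = CLOSURE({[L' → . L]}), then GOTO on every symbol after a dot until no new states appear). It has 15 states:
  I0: { [F → . ) F g], [F → . ) g )], [F → . T F /], [L → . F], [L' → . L], [T → . g num F], [T → . y] }  — shift
  I1: { [F → ) . F g], [F → ) . g )], [F → . ) F g], [F → . ) g )], [F → . T F /], [T → . g num F], [T → . y] }  — shift
  I2: { [L → F .] }  — reduce
  I3: { [L' → L .] }  — accept
  I4: { [F → . ) F g], [F → . ) g )], [F → . T F /], [F → T . F /], [T → . g num F], [T → . y] }  — shift
  I5: { [T → g . num F] }  — shift
  I6: { [T → y .] }  — reduce
  I7: { [F → . ) F g], [F → . ) g )], [F → . T F /], [T → . g num F], [T → . y], [T → g num . F] }  — shift
  I8: { [T → g num F .] }  — reduce
  I9: { [F → T F . /] }  — shift
  I10: { [F → T F / .] }  — reduce
  I11: { [F → ) F . g] }  — shift
  I12: { [F → ) g . )], [T → g . num F] }  — shift
  I13: { [F → ) g ) .] }  — reduce
  I14: { [F → ) F g .] }  — reduce

No state contains both a complete item and a shift item.

Answer: No shift-reduce conflicts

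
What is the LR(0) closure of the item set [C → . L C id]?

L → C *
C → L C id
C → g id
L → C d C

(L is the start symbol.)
To compute CLOSURE, for each item [A → α.Bβ] where B is a non-terminal, add [B → .γ] for all productions B → γ; repeat for the newly added items until nothing changes.

Start with: [C → . L C id]
  [C → . L C id] has the dot before L: add [L → . C *], [L → . C d C]
  [L → . C *] has the dot before C: add [C → . g id]
No further items can be added.

CLOSURE = { [C → . L C id], [C → . g id], [L → . C *], [L → . C d C] }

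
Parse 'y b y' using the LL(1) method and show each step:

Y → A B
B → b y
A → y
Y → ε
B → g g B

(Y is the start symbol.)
LL(1) parsing maintains a stack (initially the start symbol over $) and the input. At each step: if the stack top is a terminal, match it against the current input token; if it is a non-terminal N, replace it with the RHS of M[N, lookahead] (the unique production whose predict set contains the lookahead).

Stack is shown with the top on the left.

Stack  Input    Action
----------------------
Y $    y b y $  output Y → A B
A B $  y b y $  output A → y
y B $  y b y $  match 'y'
B $    b y $    output B → b y
b y $  b y $    match 'b'
y $    y $      match 'y'
$      $        accept

The string is accepted.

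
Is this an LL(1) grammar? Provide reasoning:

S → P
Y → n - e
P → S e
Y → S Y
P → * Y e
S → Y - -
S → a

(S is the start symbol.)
No. Predict set conflict for S: { '*', 'a', 'n' }

Relevant sets:
  FIRST(P) = { '*', 'a', 'n' }
  FIRST(Y) = { '*', 'a', 'n' }
  FIRST(S) = { '*', 'a', 'n' }

For S:
  PREDICT(S → P) = { '*', 'a', 'n' }
  PREDICT(S → Y '-' '-') = { '*', 'a', 'n' }
  PREDICT(S → a) = { 'a' }
For Y:
  PREDICT(Y → n '-' e) = { 'n' }
  PREDICT(Y → S Y) = { '*', 'a', 'n' }
For P:
  PREDICT(P → S e) = { '*', 'a', 'n' }
  PREDICT(P → '*' Y e) = { '*' }

Conflict found: Predict set conflict for S: { '*', 'a', 'n' }
The grammar is NOT LL(1).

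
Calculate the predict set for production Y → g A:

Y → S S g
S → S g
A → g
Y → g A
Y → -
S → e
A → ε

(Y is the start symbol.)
PREDICT(Y → g A) = (FIRST(RHS) \ {ε}) ∪ (FOLLOW(Y) if ε ∈ FIRST(RHS), i.e. RHS ⇒* ε)
FIRST(g A) = { 'g' }
ε ∉ FIRST(g A), so FOLLOW(Y) is not added.
PREDICT(Y → g A) = { 'g' }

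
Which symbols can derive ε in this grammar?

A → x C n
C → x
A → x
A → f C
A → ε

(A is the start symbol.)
A non-terminal is nullable if it can derive ε (the empty string): either it has an ε-production, or it has a production whose right-hand side consists entirely of nullable non-terminals.

ε-productions: A → ε
So A is immediately nullable.
No further non-terminal can be added: every production for the remaining non-terminals contains a terminal or a non-nullable non-terminal.
Nullable = { 'A' }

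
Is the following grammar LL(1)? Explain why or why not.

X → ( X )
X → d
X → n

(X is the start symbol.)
Yes, the grammar is LL(1).

A grammar is LL(1) if for each non-terminal N with multiple productions, the predict sets of those productions are pairwise disjoint, where PREDICT(N → α) = (FIRST(α) \ {ε}) ∪ (FOLLOW(N) if α ⇒* ε).

For X:
  PREDICT(X → '(' X ')') = { '(' }
  PREDICT(X → d) = { 'd' }
  PREDICT(X → n) = { 'n' }

All predict sets are disjoint. The grammar IS LL(1).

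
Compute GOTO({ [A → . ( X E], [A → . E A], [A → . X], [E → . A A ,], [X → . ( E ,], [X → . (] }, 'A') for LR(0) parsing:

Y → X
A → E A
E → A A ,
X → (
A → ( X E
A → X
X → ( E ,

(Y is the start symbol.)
GOTO(I, 'A') = CLOSURE({ [A → αX.β] : [A → α.Xβ] ∈ I, X = 'A' })

Items with dot before 'A', with the dot advanced:
  [E → . A A ,] → [E → A . A ,]
Closure of the advanced items:
  [E → A . A ,] has the dot before A: add [A → . E A], [A → . ( X E], [A → . X]
  [A → . E A] has the dot before E: add [E → . A A ,]
  [A → . X] has the dot before X: add [X → . (], [X → . ( E ,]

GOTO = { [A → . ( X E], [A → . E A], [A → . X], [E → . A A ,], [E → A . A ,], [X → . ( E ,], [X → . (] }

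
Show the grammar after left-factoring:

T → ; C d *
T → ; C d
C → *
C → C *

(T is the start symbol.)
Left-factoring transforms A → αβ₁ | αβ₂ into A → αA' and A' → β₁ | β₂
(α is the longest common prefix among the alternatives). Repeat until
no nonterminal has two alternatives with a common prefix.

Round 1: T has alternatives sharing prefix '; C d'. Introduce T': T → ; C d T'
  Add: T' → *
  Add: T' → ε

No remaining common prefixes — done.

Resulting grammar:
T → ; C d T'
T' → *
T' → ε
C → *
C → C *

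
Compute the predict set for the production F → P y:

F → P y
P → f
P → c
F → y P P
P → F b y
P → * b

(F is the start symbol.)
{ '*', 'c', 'f', 'y' }

PREDICT(F → P y) = (FIRST(RHS) \ {ε}) ∪ (FOLLOW(F) if ε ∈ FIRST(RHS), i.e. RHS ⇒* ε)
FIRST(P) = { '*', 'c', 'f', 'y' }
FIRST(P y) = { '*', 'c', 'f', 'y' }
ε ∉ FIRST(P y), so FOLLOW(F) is not added.
PREDICT(F → P y) = { '*', 'c', 'f', 'y' }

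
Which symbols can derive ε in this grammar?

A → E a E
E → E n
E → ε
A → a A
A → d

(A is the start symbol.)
A non-terminal is nullable if it can derive ε (the empty string): either it has an ε-production, or it has a production whose right-hand side consists entirely of nullable non-terminals.

ε-productions: E → ε
So E is immediately nullable.
No further non-terminal can be added: every production for the remaining non-terminals contains a terminal or a non-nullable non-terminal.
Nullable = { 'E' }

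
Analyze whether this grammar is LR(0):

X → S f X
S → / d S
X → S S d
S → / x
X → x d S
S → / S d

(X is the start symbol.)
Yes, the grammar is LR(0)

A grammar is LR(0) if no state in the canonical LR(0) collection has:
  - both a shift item (dot before a terminal) and a complete item (shift-reduce conflict), or
  - two or more complete items (reduce-reduce conflict; the accept item [X' → X .] counts as a complete item here).

Augment with X' → X and build the canonical LR(0) collection (I0 = CLOSURE({[X' → . X]}), then GOTO on every symbol after a dot until no new states appear). It has 16 states:
  I0: { [S → . / S d], [S → . / d S], [S → . / x], [X → . S S d], [X → . S f X], [X → . x d S], [X' → . X] }  — shift
  I1: { [S → . / S d], [S → . / d S], [S → . / x], [S → / . S d], [S → / . d S], [S → / . x] }  — shift
  I2: { [S → . / S d], [S → . / d S], [S → . / x], [X → S . S d], [X → S . f X] }  — shift
  I3: { [X' → X .] }  — accept
  I4: { [X → x . d S] }  — shift
  I5: { [S → . / S d], [S → . / d S], [S → . / x], [X → x d . S] }  — shift
  I6: { [X → x d S .] }  — reduce
  I7: { [X → S S . d] }  — shift
  I8: { [S → . / S d], [S → . / d S], [S → . / x], [X → . S S d], [X → . S f X], [X → . x d S], [X → S f . X] }  — shift
  I9: { [X → S f X .] }  — reduce
  I10: { [X → S S d .] }  — reduce
  I11: { [S → / S . d] }  — shift
  I12: { [S → . / S d], [S → . / d S], [S → . / x], [S → / d . S] }  — shift
  I13: { [S → / x .] }  — reduce
  I14: { [S → / d S .] }  — reduce
  I15: { [S → / S d .] }  — reduce

Every state is either a pure shift/goto state or contains exactly one complete item and nothing to shift — no conflicts. The grammar is LR(0).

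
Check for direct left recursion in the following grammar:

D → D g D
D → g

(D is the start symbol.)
Direct left recursion occurs when N → N α for some non-terminal N (the right-hand side begins with the left-hand side itself).

D → D g D: LEFT RECURSIVE (starts with D)
D → g: starts with g

The grammar has direct left recursion on: D.

Answer: Yes, D is left-recursive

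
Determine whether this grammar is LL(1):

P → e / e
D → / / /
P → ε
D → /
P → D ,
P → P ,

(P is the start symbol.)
No. Predict set conflict for P: { 'e' }

Relevant sets:
  FIRST(D) = { '/' }
  FIRST(P) = { ',', '/', 'e', ε }
  FOLLOW(P) = { $, ',' }

For P:
  PREDICT(P → e '/' e) = { 'e' }
  PREDICT(P → ε) = { $, ',' }
  PREDICT(P → D ',') = { '/' }
  PREDICT(P → P ',') = { ',', '/', 'e' }
For D:
  PREDICT(D → '/' '/' '/') = { '/' }
  PREDICT(D → '/') = { '/' }

Conflict found: Predict set conflict for P: { 'e' }
The grammar is NOT LL(1).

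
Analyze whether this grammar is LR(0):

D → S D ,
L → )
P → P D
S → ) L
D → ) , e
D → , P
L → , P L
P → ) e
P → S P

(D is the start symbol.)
Augment with D' → D and build the canonical LR(0) collection (I0 = CLOSURE({[D' → . D]}), then GOTO on every symbol after a dot until no new states appear). It has 23 states:
  I0: { [D → . ) , e], [D → . , P], [D → . S D ,], [D' → . D], [S → . ) L] }  — shift
  I1: { [D → ) . , e], [L → . )], [L → . , P L], [S → ) . L] }  — shift
  I2: { [D → , . P], [P → . ) e], [P → . P D], [P → . S P], [S → . ) L] }  — shift
  I3: { [D' → D .] }  — accept
  I4: { [D → . ) , e], [D → . , P], [D → . S D ,], [D → S . D ,], [S → . ) L] }  — shift
  I5: { [D → S D . ,] }  — shift
  I6: { [D → S D , .] }  — reduce
  I7: { [L → . )], [L → . , P L], [P → ) . e], [S → ) . L] }  — shift
  I8: { [D → , P .], [D → . ) , e], [D → . , P], [D → . S D ,], [P → P . D], [S → . ) L] }  — shift, reduce
  I9: { [P → . ) e], [P → . P D], [P → . S P], [P → S . P], [S → . ) L] }  — shift
  I10: { [D → . ) , e], [D → . , P], [D → . S D ,], [P → P . D], [P → S P .], [S → . ) L] }  — shift, reduce
  I11: { [P → P D .] }  — reduce
  I12: { [L → ) .] }  — reduce
  I13: { [L → , . P L], [P → . ) e], [P → . P D], [P → . S P], [S → . ) L] }  — shift
  I14: { [S → ) L .] }  — reduce
  I15: { [P → ) e .] }  — reduce
  I16: { [D → . ) , e], [D → . , P], [D → . S D ,], [L → , P . L], [L → . )], [L → . , P L], [P → P . D], [S → . ) L] }  — shift
  I17: { [D → ) . , e], [L → ) .], [L → . )], [L → . , P L], [S → ) . L] }  — shift, reduce
  I18: { [D → , . P], [L → , . P L], [P → . ) e], [P → . P D], [P → . S P], [S → . ) L] }  — shift
  I19: { [L → , P L .] }  — reduce
  I20: { [D → , P .], [D → . ) , e], [D → . , P], [D → . S D ,], [L → , P . L], [L → . )], [L → . , P L], [P → P . D], [S → . ) L] }  — shift, reduce
  I21: { [D → ) , . e], [L → , . P L], [P → . ) e], [P → . P D], [P → . S P], [S → . ) L] }  — shift
  I22: { [D → ) , e .] }  — reduce

Conflict in state I8:
  Shift-reduce conflict between [D → , P .] and [D → . ) , e]
So the grammar is NOT LR(0).

Answer: No. Shift-reduce conflict between [D → , P .] and [D → . ) , e]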